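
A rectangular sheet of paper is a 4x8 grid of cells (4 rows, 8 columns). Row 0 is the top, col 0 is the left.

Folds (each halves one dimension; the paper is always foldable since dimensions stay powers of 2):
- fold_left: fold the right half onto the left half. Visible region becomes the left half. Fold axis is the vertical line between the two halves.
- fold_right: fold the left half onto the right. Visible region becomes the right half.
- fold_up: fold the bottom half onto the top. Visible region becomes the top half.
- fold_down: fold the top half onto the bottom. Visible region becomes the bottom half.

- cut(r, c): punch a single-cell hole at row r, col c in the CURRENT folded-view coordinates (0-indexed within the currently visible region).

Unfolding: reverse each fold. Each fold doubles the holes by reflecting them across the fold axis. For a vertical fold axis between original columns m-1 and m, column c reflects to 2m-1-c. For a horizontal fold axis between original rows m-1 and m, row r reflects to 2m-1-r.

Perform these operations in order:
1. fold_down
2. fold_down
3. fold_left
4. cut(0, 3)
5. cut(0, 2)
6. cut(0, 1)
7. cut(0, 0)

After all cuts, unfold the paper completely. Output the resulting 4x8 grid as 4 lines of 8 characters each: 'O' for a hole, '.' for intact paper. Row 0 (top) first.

Answer: OOOOOOOO
OOOOOOOO
OOOOOOOO
OOOOOOOO

Derivation:
Op 1 fold_down: fold axis h@2; visible region now rows[2,4) x cols[0,8) = 2x8
Op 2 fold_down: fold axis h@3; visible region now rows[3,4) x cols[0,8) = 1x8
Op 3 fold_left: fold axis v@4; visible region now rows[3,4) x cols[0,4) = 1x4
Op 4 cut(0, 3): punch at orig (3,3); cuts so far [(3, 3)]; region rows[3,4) x cols[0,4) = 1x4
Op 5 cut(0, 2): punch at orig (3,2); cuts so far [(3, 2), (3, 3)]; region rows[3,4) x cols[0,4) = 1x4
Op 6 cut(0, 1): punch at orig (3,1); cuts so far [(3, 1), (3, 2), (3, 3)]; region rows[3,4) x cols[0,4) = 1x4
Op 7 cut(0, 0): punch at orig (3,0); cuts so far [(3, 0), (3, 1), (3, 2), (3, 3)]; region rows[3,4) x cols[0,4) = 1x4
Unfold 1 (reflect across v@4): 8 holes -> [(3, 0), (3, 1), (3, 2), (3, 3), (3, 4), (3, 5), (3, 6), (3, 7)]
Unfold 2 (reflect across h@3): 16 holes -> [(2, 0), (2, 1), (2, 2), (2, 3), (2, 4), (2, 5), (2, 6), (2, 7), (3, 0), (3, 1), (3, 2), (3, 3), (3, 4), (3, 5), (3, 6), (3, 7)]
Unfold 3 (reflect across h@2): 32 holes -> [(0, 0), (0, 1), (0, 2), (0, 3), (0, 4), (0, 5), (0, 6), (0, 7), (1, 0), (1, 1), (1, 2), (1, 3), (1, 4), (1, 5), (1, 6), (1, 7), (2, 0), (2, 1), (2, 2), (2, 3), (2, 4), (2, 5), (2, 6), (2, 7), (3, 0), (3, 1), (3, 2), (3, 3), (3, 4), (3, 5), (3, 6), (3, 7)]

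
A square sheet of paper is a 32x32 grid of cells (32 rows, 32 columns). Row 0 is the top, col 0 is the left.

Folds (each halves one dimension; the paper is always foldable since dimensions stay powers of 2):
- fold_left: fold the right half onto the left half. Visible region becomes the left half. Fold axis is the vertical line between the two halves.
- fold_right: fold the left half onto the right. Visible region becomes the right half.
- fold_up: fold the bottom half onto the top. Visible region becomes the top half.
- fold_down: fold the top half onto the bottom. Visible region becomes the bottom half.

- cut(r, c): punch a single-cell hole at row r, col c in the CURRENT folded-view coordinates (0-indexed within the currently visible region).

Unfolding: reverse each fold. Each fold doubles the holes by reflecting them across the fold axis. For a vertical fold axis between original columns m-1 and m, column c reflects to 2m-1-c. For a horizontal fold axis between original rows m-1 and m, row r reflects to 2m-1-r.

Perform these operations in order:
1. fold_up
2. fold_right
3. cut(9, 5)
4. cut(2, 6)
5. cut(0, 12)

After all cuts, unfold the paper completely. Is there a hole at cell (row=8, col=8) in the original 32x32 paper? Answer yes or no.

Op 1 fold_up: fold axis h@16; visible region now rows[0,16) x cols[0,32) = 16x32
Op 2 fold_right: fold axis v@16; visible region now rows[0,16) x cols[16,32) = 16x16
Op 3 cut(9, 5): punch at orig (9,21); cuts so far [(9, 21)]; region rows[0,16) x cols[16,32) = 16x16
Op 4 cut(2, 6): punch at orig (2,22); cuts so far [(2, 22), (9, 21)]; region rows[0,16) x cols[16,32) = 16x16
Op 5 cut(0, 12): punch at orig (0,28); cuts so far [(0, 28), (2, 22), (9, 21)]; region rows[0,16) x cols[16,32) = 16x16
Unfold 1 (reflect across v@16): 6 holes -> [(0, 3), (0, 28), (2, 9), (2, 22), (9, 10), (9, 21)]
Unfold 2 (reflect across h@16): 12 holes -> [(0, 3), (0, 28), (2, 9), (2, 22), (9, 10), (9, 21), (22, 10), (22, 21), (29, 9), (29, 22), (31, 3), (31, 28)]
Holes: [(0, 3), (0, 28), (2, 9), (2, 22), (9, 10), (9, 21), (22, 10), (22, 21), (29, 9), (29, 22), (31, 3), (31, 28)]

Answer: no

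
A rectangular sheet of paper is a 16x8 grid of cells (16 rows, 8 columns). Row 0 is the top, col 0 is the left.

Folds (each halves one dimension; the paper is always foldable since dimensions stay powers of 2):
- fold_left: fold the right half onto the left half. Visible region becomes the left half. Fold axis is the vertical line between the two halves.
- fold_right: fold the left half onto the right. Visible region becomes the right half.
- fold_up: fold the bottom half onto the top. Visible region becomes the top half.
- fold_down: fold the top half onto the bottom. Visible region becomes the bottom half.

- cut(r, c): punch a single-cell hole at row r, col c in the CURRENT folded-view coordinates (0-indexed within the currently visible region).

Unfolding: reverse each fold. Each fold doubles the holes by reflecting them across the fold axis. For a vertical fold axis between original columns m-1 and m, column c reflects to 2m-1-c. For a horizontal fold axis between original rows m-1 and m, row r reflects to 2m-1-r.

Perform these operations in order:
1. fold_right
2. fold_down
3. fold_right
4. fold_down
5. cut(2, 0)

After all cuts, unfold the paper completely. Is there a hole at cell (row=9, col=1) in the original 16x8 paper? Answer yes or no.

Op 1 fold_right: fold axis v@4; visible region now rows[0,16) x cols[4,8) = 16x4
Op 2 fold_down: fold axis h@8; visible region now rows[8,16) x cols[4,8) = 8x4
Op 3 fold_right: fold axis v@6; visible region now rows[8,16) x cols[6,8) = 8x2
Op 4 fold_down: fold axis h@12; visible region now rows[12,16) x cols[6,8) = 4x2
Op 5 cut(2, 0): punch at orig (14,6); cuts so far [(14, 6)]; region rows[12,16) x cols[6,8) = 4x2
Unfold 1 (reflect across h@12): 2 holes -> [(9, 6), (14, 6)]
Unfold 2 (reflect across v@6): 4 holes -> [(9, 5), (9, 6), (14, 5), (14, 6)]
Unfold 3 (reflect across h@8): 8 holes -> [(1, 5), (1, 6), (6, 5), (6, 6), (9, 5), (9, 6), (14, 5), (14, 6)]
Unfold 4 (reflect across v@4): 16 holes -> [(1, 1), (1, 2), (1, 5), (1, 6), (6, 1), (6, 2), (6, 5), (6, 6), (9, 1), (9, 2), (9, 5), (9, 6), (14, 1), (14, 2), (14, 5), (14, 6)]
Holes: [(1, 1), (1, 2), (1, 5), (1, 6), (6, 1), (6, 2), (6, 5), (6, 6), (9, 1), (9, 2), (9, 5), (9, 6), (14, 1), (14, 2), (14, 5), (14, 6)]

Answer: yes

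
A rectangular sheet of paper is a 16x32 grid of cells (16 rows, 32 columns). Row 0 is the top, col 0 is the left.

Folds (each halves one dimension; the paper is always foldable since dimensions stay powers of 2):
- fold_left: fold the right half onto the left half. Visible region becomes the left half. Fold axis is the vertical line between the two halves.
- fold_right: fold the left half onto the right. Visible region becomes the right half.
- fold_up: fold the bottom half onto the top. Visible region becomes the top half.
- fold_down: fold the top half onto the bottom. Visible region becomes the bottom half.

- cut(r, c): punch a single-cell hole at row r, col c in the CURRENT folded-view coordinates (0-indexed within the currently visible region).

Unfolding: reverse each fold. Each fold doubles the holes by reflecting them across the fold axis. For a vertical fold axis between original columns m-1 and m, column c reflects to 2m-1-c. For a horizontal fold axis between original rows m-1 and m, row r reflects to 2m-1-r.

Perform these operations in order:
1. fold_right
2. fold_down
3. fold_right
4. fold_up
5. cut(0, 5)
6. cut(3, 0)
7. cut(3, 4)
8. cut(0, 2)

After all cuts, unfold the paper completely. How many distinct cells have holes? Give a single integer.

Op 1 fold_right: fold axis v@16; visible region now rows[0,16) x cols[16,32) = 16x16
Op 2 fold_down: fold axis h@8; visible region now rows[8,16) x cols[16,32) = 8x16
Op 3 fold_right: fold axis v@24; visible region now rows[8,16) x cols[24,32) = 8x8
Op 4 fold_up: fold axis h@12; visible region now rows[8,12) x cols[24,32) = 4x8
Op 5 cut(0, 5): punch at orig (8,29); cuts so far [(8, 29)]; region rows[8,12) x cols[24,32) = 4x8
Op 6 cut(3, 0): punch at orig (11,24); cuts so far [(8, 29), (11, 24)]; region rows[8,12) x cols[24,32) = 4x8
Op 7 cut(3, 4): punch at orig (11,28); cuts so far [(8, 29), (11, 24), (11, 28)]; region rows[8,12) x cols[24,32) = 4x8
Op 8 cut(0, 2): punch at orig (8,26); cuts so far [(8, 26), (8, 29), (11, 24), (11, 28)]; region rows[8,12) x cols[24,32) = 4x8
Unfold 1 (reflect across h@12): 8 holes -> [(8, 26), (8, 29), (11, 24), (11, 28), (12, 24), (12, 28), (15, 26), (15, 29)]
Unfold 2 (reflect across v@24): 16 holes -> [(8, 18), (8, 21), (8, 26), (8, 29), (11, 19), (11, 23), (11, 24), (11, 28), (12, 19), (12, 23), (12, 24), (12, 28), (15, 18), (15, 21), (15, 26), (15, 29)]
Unfold 3 (reflect across h@8): 32 holes -> [(0, 18), (0, 21), (0, 26), (0, 29), (3, 19), (3, 23), (3, 24), (3, 28), (4, 19), (4, 23), (4, 24), (4, 28), (7, 18), (7, 21), (7, 26), (7, 29), (8, 18), (8, 21), (8, 26), (8, 29), (11, 19), (11, 23), (11, 24), (11, 28), (12, 19), (12, 23), (12, 24), (12, 28), (15, 18), (15, 21), (15, 26), (15, 29)]
Unfold 4 (reflect across v@16): 64 holes -> [(0, 2), (0, 5), (0, 10), (0, 13), (0, 18), (0, 21), (0, 26), (0, 29), (3, 3), (3, 7), (3, 8), (3, 12), (3, 19), (3, 23), (3, 24), (3, 28), (4, 3), (4, 7), (4, 8), (4, 12), (4, 19), (4, 23), (4, 24), (4, 28), (7, 2), (7, 5), (7, 10), (7, 13), (7, 18), (7, 21), (7, 26), (7, 29), (8, 2), (8, 5), (8, 10), (8, 13), (8, 18), (8, 21), (8, 26), (8, 29), (11, 3), (11, 7), (11, 8), (11, 12), (11, 19), (11, 23), (11, 24), (11, 28), (12, 3), (12, 7), (12, 8), (12, 12), (12, 19), (12, 23), (12, 24), (12, 28), (15, 2), (15, 5), (15, 10), (15, 13), (15, 18), (15, 21), (15, 26), (15, 29)]

Answer: 64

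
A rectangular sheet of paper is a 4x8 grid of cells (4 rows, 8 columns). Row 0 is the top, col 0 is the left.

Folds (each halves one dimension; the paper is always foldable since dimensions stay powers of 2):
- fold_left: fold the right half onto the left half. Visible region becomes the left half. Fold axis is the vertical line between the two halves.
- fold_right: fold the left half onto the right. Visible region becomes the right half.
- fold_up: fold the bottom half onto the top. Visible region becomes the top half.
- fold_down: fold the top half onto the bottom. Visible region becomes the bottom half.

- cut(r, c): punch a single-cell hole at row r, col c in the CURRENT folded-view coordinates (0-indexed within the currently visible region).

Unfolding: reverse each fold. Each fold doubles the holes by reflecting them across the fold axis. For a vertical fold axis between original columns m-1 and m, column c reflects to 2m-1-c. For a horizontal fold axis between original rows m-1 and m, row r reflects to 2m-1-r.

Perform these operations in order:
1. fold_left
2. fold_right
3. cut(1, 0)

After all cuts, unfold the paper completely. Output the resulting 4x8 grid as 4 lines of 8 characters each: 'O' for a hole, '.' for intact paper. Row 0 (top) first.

Answer: ........
.OO..OO.
........
........

Derivation:
Op 1 fold_left: fold axis v@4; visible region now rows[0,4) x cols[0,4) = 4x4
Op 2 fold_right: fold axis v@2; visible region now rows[0,4) x cols[2,4) = 4x2
Op 3 cut(1, 0): punch at orig (1,2); cuts so far [(1, 2)]; region rows[0,4) x cols[2,4) = 4x2
Unfold 1 (reflect across v@2): 2 holes -> [(1, 1), (1, 2)]
Unfold 2 (reflect across v@4): 4 holes -> [(1, 1), (1, 2), (1, 5), (1, 6)]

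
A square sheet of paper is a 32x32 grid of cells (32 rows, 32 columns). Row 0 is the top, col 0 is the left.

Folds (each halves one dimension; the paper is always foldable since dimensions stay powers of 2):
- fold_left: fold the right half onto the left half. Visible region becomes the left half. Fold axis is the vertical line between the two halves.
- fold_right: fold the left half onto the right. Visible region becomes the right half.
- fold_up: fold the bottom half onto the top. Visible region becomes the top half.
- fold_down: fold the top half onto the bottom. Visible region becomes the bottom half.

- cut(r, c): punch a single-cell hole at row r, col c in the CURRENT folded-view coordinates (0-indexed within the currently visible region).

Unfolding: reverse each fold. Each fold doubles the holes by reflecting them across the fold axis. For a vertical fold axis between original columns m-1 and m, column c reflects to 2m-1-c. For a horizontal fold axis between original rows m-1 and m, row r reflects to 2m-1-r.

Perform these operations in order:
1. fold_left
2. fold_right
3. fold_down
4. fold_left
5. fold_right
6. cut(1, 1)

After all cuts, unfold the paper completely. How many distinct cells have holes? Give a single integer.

Answer: 32

Derivation:
Op 1 fold_left: fold axis v@16; visible region now rows[0,32) x cols[0,16) = 32x16
Op 2 fold_right: fold axis v@8; visible region now rows[0,32) x cols[8,16) = 32x8
Op 3 fold_down: fold axis h@16; visible region now rows[16,32) x cols[8,16) = 16x8
Op 4 fold_left: fold axis v@12; visible region now rows[16,32) x cols[8,12) = 16x4
Op 5 fold_right: fold axis v@10; visible region now rows[16,32) x cols[10,12) = 16x2
Op 6 cut(1, 1): punch at orig (17,11); cuts so far [(17, 11)]; region rows[16,32) x cols[10,12) = 16x2
Unfold 1 (reflect across v@10): 2 holes -> [(17, 8), (17, 11)]
Unfold 2 (reflect across v@12): 4 holes -> [(17, 8), (17, 11), (17, 12), (17, 15)]
Unfold 3 (reflect across h@16): 8 holes -> [(14, 8), (14, 11), (14, 12), (14, 15), (17, 8), (17, 11), (17, 12), (17, 15)]
Unfold 4 (reflect across v@8): 16 holes -> [(14, 0), (14, 3), (14, 4), (14, 7), (14, 8), (14, 11), (14, 12), (14, 15), (17, 0), (17, 3), (17, 4), (17, 7), (17, 8), (17, 11), (17, 12), (17, 15)]
Unfold 5 (reflect across v@16): 32 holes -> [(14, 0), (14, 3), (14, 4), (14, 7), (14, 8), (14, 11), (14, 12), (14, 15), (14, 16), (14, 19), (14, 20), (14, 23), (14, 24), (14, 27), (14, 28), (14, 31), (17, 0), (17, 3), (17, 4), (17, 7), (17, 8), (17, 11), (17, 12), (17, 15), (17, 16), (17, 19), (17, 20), (17, 23), (17, 24), (17, 27), (17, 28), (17, 31)]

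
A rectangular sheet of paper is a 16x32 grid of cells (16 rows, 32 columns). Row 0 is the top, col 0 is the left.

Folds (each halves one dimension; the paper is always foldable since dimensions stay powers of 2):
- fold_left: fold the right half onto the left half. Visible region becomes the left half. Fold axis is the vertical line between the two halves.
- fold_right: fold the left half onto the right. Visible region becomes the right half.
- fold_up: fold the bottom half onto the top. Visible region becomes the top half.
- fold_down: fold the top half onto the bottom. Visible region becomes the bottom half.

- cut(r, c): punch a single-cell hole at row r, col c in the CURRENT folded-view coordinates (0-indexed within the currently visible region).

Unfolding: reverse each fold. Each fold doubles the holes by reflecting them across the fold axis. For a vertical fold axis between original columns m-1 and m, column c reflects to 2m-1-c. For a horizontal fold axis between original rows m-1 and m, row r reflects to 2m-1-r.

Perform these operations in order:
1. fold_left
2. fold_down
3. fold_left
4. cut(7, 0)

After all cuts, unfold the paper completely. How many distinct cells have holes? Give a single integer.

Op 1 fold_left: fold axis v@16; visible region now rows[0,16) x cols[0,16) = 16x16
Op 2 fold_down: fold axis h@8; visible region now rows[8,16) x cols[0,16) = 8x16
Op 3 fold_left: fold axis v@8; visible region now rows[8,16) x cols[0,8) = 8x8
Op 4 cut(7, 0): punch at orig (15,0); cuts so far [(15, 0)]; region rows[8,16) x cols[0,8) = 8x8
Unfold 1 (reflect across v@8): 2 holes -> [(15, 0), (15, 15)]
Unfold 2 (reflect across h@8): 4 holes -> [(0, 0), (0, 15), (15, 0), (15, 15)]
Unfold 3 (reflect across v@16): 8 holes -> [(0, 0), (0, 15), (0, 16), (0, 31), (15, 0), (15, 15), (15, 16), (15, 31)]

Answer: 8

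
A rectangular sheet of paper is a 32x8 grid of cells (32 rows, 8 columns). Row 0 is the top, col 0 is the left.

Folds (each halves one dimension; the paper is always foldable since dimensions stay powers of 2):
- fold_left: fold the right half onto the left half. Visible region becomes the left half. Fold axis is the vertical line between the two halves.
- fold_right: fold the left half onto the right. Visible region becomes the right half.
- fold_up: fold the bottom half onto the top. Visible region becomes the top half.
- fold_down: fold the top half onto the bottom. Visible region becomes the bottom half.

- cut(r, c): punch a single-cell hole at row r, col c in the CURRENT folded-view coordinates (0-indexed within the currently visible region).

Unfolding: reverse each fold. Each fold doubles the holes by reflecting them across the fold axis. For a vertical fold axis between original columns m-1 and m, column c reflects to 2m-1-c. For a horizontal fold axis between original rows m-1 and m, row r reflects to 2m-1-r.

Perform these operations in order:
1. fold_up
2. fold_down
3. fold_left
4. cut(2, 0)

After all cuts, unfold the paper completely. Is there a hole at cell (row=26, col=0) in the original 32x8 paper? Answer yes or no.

Op 1 fold_up: fold axis h@16; visible region now rows[0,16) x cols[0,8) = 16x8
Op 2 fold_down: fold axis h@8; visible region now rows[8,16) x cols[0,8) = 8x8
Op 3 fold_left: fold axis v@4; visible region now rows[8,16) x cols[0,4) = 8x4
Op 4 cut(2, 0): punch at orig (10,0); cuts so far [(10, 0)]; region rows[8,16) x cols[0,4) = 8x4
Unfold 1 (reflect across v@4): 2 holes -> [(10, 0), (10, 7)]
Unfold 2 (reflect across h@8): 4 holes -> [(5, 0), (5, 7), (10, 0), (10, 7)]
Unfold 3 (reflect across h@16): 8 holes -> [(5, 0), (5, 7), (10, 0), (10, 7), (21, 0), (21, 7), (26, 0), (26, 7)]
Holes: [(5, 0), (5, 7), (10, 0), (10, 7), (21, 0), (21, 7), (26, 0), (26, 7)]

Answer: yes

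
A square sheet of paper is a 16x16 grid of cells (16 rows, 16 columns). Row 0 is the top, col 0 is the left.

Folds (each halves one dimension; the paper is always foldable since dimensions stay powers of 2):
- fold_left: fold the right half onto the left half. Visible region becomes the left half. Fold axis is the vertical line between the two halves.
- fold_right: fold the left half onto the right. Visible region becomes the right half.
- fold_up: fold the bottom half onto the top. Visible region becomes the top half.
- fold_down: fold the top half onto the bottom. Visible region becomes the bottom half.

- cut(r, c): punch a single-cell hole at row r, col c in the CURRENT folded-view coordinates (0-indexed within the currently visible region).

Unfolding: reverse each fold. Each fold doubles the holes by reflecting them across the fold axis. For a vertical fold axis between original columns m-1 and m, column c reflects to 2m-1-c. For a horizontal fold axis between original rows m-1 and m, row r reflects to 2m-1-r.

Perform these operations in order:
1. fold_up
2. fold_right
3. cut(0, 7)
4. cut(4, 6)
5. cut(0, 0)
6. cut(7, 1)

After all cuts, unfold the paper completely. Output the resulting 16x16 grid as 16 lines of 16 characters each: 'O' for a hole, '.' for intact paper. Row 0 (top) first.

Answer: O......OO......O
................
................
................
.O............O.
................
................
......O..O......
......O..O......
................
................
.O............O.
................
................
................
O......OO......O

Derivation:
Op 1 fold_up: fold axis h@8; visible region now rows[0,8) x cols[0,16) = 8x16
Op 2 fold_right: fold axis v@8; visible region now rows[0,8) x cols[8,16) = 8x8
Op 3 cut(0, 7): punch at orig (0,15); cuts so far [(0, 15)]; region rows[0,8) x cols[8,16) = 8x8
Op 4 cut(4, 6): punch at orig (4,14); cuts so far [(0, 15), (4, 14)]; region rows[0,8) x cols[8,16) = 8x8
Op 5 cut(0, 0): punch at orig (0,8); cuts so far [(0, 8), (0, 15), (4, 14)]; region rows[0,8) x cols[8,16) = 8x8
Op 6 cut(7, 1): punch at orig (7,9); cuts so far [(0, 8), (0, 15), (4, 14), (7, 9)]; region rows[0,8) x cols[8,16) = 8x8
Unfold 1 (reflect across v@8): 8 holes -> [(0, 0), (0, 7), (0, 8), (0, 15), (4, 1), (4, 14), (7, 6), (7, 9)]
Unfold 2 (reflect across h@8): 16 holes -> [(0, 0), (0, 7), (0, 8), (0, 15), (4, 1), (4, 14), (7, 6), (7, 9), (8, 6), (8, 9), (11, 1), (11, 14), (15, 0), (15, 7), (15, 8), (15, 15)]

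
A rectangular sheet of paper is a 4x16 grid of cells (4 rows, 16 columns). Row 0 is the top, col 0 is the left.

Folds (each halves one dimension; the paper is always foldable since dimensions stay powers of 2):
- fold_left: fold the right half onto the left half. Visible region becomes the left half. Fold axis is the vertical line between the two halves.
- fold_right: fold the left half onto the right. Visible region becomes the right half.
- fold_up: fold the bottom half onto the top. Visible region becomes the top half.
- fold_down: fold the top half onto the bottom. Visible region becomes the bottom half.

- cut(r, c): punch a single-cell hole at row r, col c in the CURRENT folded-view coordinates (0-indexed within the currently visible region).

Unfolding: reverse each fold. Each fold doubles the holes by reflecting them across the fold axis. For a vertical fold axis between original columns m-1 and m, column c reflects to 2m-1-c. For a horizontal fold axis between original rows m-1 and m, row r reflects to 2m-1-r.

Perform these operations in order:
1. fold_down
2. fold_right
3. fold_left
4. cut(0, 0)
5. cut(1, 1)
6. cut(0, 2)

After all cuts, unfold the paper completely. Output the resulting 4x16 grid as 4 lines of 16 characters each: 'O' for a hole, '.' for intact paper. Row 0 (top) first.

Op 1 fold_down: fold axis h@2; visible region now rows[2,4) x cols[0,16) = 2x16
Op 2 fold_right: fold axis v@8; visible region now rows[2,4) x cols[8,16) = 2x8
Op 3 fold_left: fold axis v@12; visible region now rows[2,4) x cols[8,12) = 2x4
Op 4 cut(0, 0): punch at orig (2,8); cuts so far [(2, 8)]; region rows[2,4) x cols[8,12) = 2x4
Op 5 cut(1, 1): punch at orig (3,9); cuts so far [(2, 8), (3, 9)]; region rows[2,4) x cols[8,12) = 2x4
Op 6 cut(0, 2): punch at orig (2,10); cuts so far [(2, 8), (2, 10), (3, 9)]; region rows[2,4) x cols[8,12) = 2x4
Unfold 1 (reflect across v@12): 6 holes -> [(2, 8), (2, 10), (2, 13), (2, 15), (3, 9), (3, 14)]
Unfold 2 (reflect across v@8): 12 holes -> [(2, 0), (2, 2), (2, 5), (2, 7), (2, 8), (2, 10), (2, 13), (2, 15), (3, 1), (3, 6), (3, 9), (3, 14)]
Unfold 3 (reflect across h@2): 24 holes -> [(0, 1), (0, 6), (0, 9), (0, 14), (1, 0), (1, 2), (1, 5), (1, 7), (1, 8), (1, 10), (1, 13), (1, 15), (2, 0), (2, 2), (2, 5), (2, 7), (2, 8), (2, 10), (2, 13), (2, 15), (3, 1), (3, 6), (3, 9), (3, 14)]

Answer: .O....O..O....O.
O.O..O.OO.O..O.O
O.O..O.OO.O..O.O
.O....O..O....O.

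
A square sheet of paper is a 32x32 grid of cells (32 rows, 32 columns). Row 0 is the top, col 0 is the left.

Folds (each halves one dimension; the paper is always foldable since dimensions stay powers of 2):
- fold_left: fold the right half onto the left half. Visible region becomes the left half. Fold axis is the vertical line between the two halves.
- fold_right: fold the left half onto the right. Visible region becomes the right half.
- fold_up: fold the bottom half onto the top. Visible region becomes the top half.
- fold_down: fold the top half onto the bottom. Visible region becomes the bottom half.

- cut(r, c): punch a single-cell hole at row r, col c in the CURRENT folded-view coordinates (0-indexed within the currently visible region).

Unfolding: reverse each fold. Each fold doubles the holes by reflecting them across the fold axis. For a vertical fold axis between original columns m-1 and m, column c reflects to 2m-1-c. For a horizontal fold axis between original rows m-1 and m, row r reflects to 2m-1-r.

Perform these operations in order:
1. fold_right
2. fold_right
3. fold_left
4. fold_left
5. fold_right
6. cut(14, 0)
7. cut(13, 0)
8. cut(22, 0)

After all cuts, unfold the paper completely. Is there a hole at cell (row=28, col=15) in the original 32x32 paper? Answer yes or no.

Op 1 fold_right: fold axis v@16; visible region now rows[0,32) x cols[16,32) = 32x16
Op 2 fold_right: fold axis v@24; visible region now rows[0,32) x cols[24,32) = 32x8
Op 3 fold_left: fold axis v@28; visible region now rows[0,32) x cols[24,28) = 32x4
Op 4 fold_left: fold axis v@26; visible region now rows[0,32) x cols[24,26) = 32x2
Op 5 fold_right: fold axis v@25; visible region now rows[0,32) x cols[25,26) = 32x1
Op 6 cut(14, 0): punch at orig (14,25); cuts so far [(14, 25)]; region rows[0,32) x cols[25,26) = 32x1
Op 7 cut(13, 0): punch at orig (13,25); cuts so far [(13, 25), (14, 25)]; region rows[0,32) x cols[25,26) = 32x1
Op 8 cut(22, 0): punch at orig (22,25); cuts so far [(13, 25), (14, 25), (22, 25)]; region rows[0,32) x cols[25,26) = 32x1
Unfold 1 (reflect across v@25): 6 holes -> [(13, 24), (13, 25), (14, 24), (14, 25), (22, 24), (22, 25)]
Unfold 2 (reflect across v@26): 12 holes -> [(13, 24), (13, 25), (13, 26), (13, 27), (14, 24), (14, 25), (14, 26), (14, 27), (22, 24), (22, 25), (22, 26), (22, 27)]
Unfold 3 (reflect across v@28): 24 holes -> [(13, 24), (13, 25), (13, 26), (13, 27), (13, 28), (13, 29), (13, 30), (13, 31), (14, 24), (14, 25), (14, 26), (14, 27), (14, 28), (14, 29), (14, 30), (14, 31), (22, 24), (22, 25), (22, 26), (22, 27), (22, 28), (22, 29), (22, 30), (22, 31)]
Unfold 4 (reflect across v@24): 48 holes -> [(13, 16), (13, 17), (13, 18), (13, 19), (13, 20), (13, 21), (13, 22), (13, 23), (13, 24), (13, 25), (13, 26), (13, 27), (13, 28), (13, 29), (13, 30), (13, 31), (14, 16), (14, 17), (14, 18), (14, 19), (14, 20), (14, 21), (14, 22), (14, 23), (14, 24), (14, 25), (14, 26), (14, 27), (14, 28), (14, 29), (14, 30), (14, 31), (22, 16), (22, 17), (22, 18), (22, 19), (22, 20), (22, 21), (22, 22), (22, 23), (22, 24), (22, 25), (22, 26), (22, 27), (22, 28), (22, 29), (22, 30), (22, 31)]
Unfold 5 (reflect across v@16): 96 holes -> [(13, 0), (13, 1), (13, 2), (13, 3), (13, 4), (13, 5), (13, 6), (13, 7), (13, 8), (13, 9), (13, 10), (13, 11), (13, 12), (13, 13), (13, 14), (13, 15), (13, 16), (13, 17), (13, 18), (13, 19), (13, 20), (13, 21), (13, 22), (13, 23), (13, 24), (13, 25), (13, 26), (13, 27), (13, 28), (13, 29), (13, 30), (13, 31), (14, 0), (14, 1), (14, 2), (14, 3), (14, 4), (14, 5), (14, 6), (14, 7), (14, 8), (14, 9), (14, 10), (14, 11), (14, 12), (14, 13), (14, 14), (14, 15), (14, 16), (14, 17), (14, 18), (14, 19), (14, 20), (14, 21), (14, 22), (14, 23), (14, 24), (14, 25), (14, 26), (14, 27), (14, 28), (14, 29), (14, 30), (14, 31), (22, 0), (22, 1), (22, 2), (22, 3), (22, 4), (22, 5), (22, 6), (22, 7), (22, 8), (22, 9), (22, 10), (22, 11), (22, 12), (22, 13), (22, 14), (22, 15), (22, 16), (22, 17), (22, 18), (22, 19), (22, 20), (22, 21), (22, 22), (22, 23), (22, 24), (22, 25), (22, 26), (22, 27), (22, 28), (22, 29), (22, 30), (22, 31)]
Holes: [(13, 0), (13, 1), (13, 2), (13, 3), (13, 4), (13, 5), (13, 6), (13, 7), (13, 8), (13, 9), (13, 10), (13, 11), (13, 12), (13, 13), (13, 14), (13, 15), (13, 16), (13, 17), (13, 18), (13, 19), (13, 20), (13, 21), (13, 22), (13, 23), (13, 24), (13, 25), (13, 26), (13, 27), (13, 28), (13, 29), (13, 30), (13, 31), (14, 0), (14, 1), (14, 2), (14, 3), (14, 4), (14, 5), (14, 6), (14, 7), (14, 8), (14, 9), (14, 10), (14, 11), (14, 12), (14, 13), (14, 14), (14, 15), (14, 16), (14, 17), (14, 18), (14, 19), (14, 20), (14, 21), (14, 22), (14, 23), (14, 24), (14, 25), (14, 26), (14, 27), (14, 28), (14, 29), (14, 30), (14, 31), (22, 0), (22, 1), (22, 2), (22, 3), (22, 4), (22, 5), (22, 6), (22, 7), (22, 8), (22, 9), (22, 10), (22, 11), (22, 12), (22, 13), (22, 14), (22, 15), (22, 16), (22, 17), (22, 18), (22, 19), (22, 20), (22, 21), (22, 22), (22, 23), (22, 24), (22, 25), (22, 26), (22, 27), (22, 28), (22, 29), (22, 30), (22, 31)]

Answer: no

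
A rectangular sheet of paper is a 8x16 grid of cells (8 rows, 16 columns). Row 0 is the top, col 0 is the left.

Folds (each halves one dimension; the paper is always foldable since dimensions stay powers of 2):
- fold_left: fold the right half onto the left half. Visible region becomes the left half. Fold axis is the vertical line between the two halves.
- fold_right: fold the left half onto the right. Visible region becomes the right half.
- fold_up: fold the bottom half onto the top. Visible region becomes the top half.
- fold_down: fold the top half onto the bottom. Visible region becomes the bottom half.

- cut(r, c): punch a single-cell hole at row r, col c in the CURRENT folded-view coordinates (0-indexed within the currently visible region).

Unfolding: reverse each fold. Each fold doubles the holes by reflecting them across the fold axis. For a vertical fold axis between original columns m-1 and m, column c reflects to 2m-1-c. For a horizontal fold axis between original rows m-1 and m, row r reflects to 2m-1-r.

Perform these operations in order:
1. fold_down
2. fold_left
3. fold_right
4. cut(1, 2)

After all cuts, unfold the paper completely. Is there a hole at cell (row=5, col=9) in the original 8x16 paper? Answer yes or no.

Op 1 fold_down: fold axis h@4; visible region now rows[4,8) x cols[0,16) = 4x16
Op 2 fold_left: fold axis v@8; visible region now rows[4,8) x cols[0,8) = 4x8
Op 3 fold_right: fold axis v@4; visible region now rows[4,8) x cols[4,8) = 4x4
Op 4 cut(1, 2): punch at orig (5,6); cuts so far [(5, 6)]; region rows[4,8) x cols[4,8) = 4x4
Unfold 1 (reflect across v@4): 2 holes -> [(5, 1), (5, 6)]
Unfold 2 (reflect across v@8): 4 holes -> [(5, 1), (5, 6), (5, 9), (5, 14)]
Unfold 3 (reflect across h@4): 8 holes -> [(2, 1), (2, 6), (2, 9), (2, 14), (5, 1), (5, 6), (5, 9), (5, 14)]
Holes: [(2, 1), (2, 6), (2, 9), (2, 14), (5, 1), (5, 6), (5, 9), (5, 14)]

Answer: yes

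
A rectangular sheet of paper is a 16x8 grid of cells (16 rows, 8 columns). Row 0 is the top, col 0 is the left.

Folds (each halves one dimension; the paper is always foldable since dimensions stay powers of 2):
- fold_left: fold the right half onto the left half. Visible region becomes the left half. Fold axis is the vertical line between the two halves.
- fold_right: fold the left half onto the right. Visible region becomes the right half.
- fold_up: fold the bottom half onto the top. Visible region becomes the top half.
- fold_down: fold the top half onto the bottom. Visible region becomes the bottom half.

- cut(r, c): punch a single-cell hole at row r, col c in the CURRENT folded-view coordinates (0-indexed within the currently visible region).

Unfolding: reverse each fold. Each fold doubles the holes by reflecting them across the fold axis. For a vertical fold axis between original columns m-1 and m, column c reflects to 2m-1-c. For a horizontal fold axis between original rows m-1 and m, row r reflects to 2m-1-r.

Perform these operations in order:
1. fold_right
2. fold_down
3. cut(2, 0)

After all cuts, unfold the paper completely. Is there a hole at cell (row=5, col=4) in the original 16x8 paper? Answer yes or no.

Answer: yes

Derivation:
Op 1 fold_right: fold axis v@4; visible region now rows[0,16) x cols[4,8) = 16x4
Op 2 fold_down: fold axis h@8; visible region now rows[8,16) x cols[4,8) = 8x4
Op 3 cut(2, 0): punch at orig (10,4); cuts so far [(10, 4)]; region rows[8,16) x cols[4,8) = 8x4
Unfold 1 (reflect across h@8): 2 holes -> [(5, 4), (10, 4)]
Unfold 2 (reflect across v@4): 4 holes -> [(5, 3), (5, 4), (10, 3), (10, 4)]
Holes: [(5, 3), (5, 4), (10, 3), (10, 4)]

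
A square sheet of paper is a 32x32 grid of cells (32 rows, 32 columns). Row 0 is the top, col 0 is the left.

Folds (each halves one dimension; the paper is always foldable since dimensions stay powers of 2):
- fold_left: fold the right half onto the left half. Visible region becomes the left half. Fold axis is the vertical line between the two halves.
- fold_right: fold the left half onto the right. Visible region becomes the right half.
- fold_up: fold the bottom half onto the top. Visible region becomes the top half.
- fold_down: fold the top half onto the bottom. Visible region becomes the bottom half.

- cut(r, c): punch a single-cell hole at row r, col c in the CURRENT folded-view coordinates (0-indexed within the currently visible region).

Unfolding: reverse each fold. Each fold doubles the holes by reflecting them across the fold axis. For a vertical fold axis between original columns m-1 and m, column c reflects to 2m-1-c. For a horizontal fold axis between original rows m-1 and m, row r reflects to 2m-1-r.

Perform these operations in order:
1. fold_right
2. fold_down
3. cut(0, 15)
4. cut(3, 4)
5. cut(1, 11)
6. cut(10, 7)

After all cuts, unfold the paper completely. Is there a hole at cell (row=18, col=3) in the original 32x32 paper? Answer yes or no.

Op 1 fold_right: fold axis v@16; visible region now rows[0,32) x cols[16,32) = 32x16
Op 2 fold_down: fold axis h@16; visible region now rows[16,32) x cols[16,32) = 16x16
Op 3 cut(0, 15): punch at orig (16,31); cuts so far [(16, 31)]; region rows[16,32) x cols[16,32) = 16x16
Op 4 cut(3, 4): punch at orig (19,20); cuts so far [(16, 31), (19, 20)]; region rows[16,32) x cols[16,32) = 16x16
Op 5 cut(1, 11): punch at orig (17,27); cuts so far [(16, 31), (17, 27), (19, 20)]; region rows[16,32) x cols[16,32) = 16x16
Op 6 cut(10, 7): punch at orig (26,23); cuts so far [(16, 31), (17, 27), (19, 20), (26, 23)]; region rows[16,32) x cols[16,32) = 16x16
Unfold 1 (reflect across h@16): 8 holes -> [(5, 23), (12, 20), (14, 27), (15, 31), (16, 31), (17, 27), (19, 20), (26, 23)]
Unfold 2 (reflect across v@16): 16 holes -> [(5, 8), (5, 23), (12, 11), (12, 20), (14, 4), (14, 27), (15, 0), (15, 31), (16, 0), (16, 31), (17, 4), (17, 27), (19, 11), (19, 20), (26, 8), (26, 23)]
Holes: [(5, 8), (5, 23), (12, 11), (12, 20), (14, 4), (14, 27), (15, 0), (15, 31), (16, 0), (16, 31), (17, 4), (17, 27), (19, 11), (19, 20), (26, 8), (26, 23)]

Answer: no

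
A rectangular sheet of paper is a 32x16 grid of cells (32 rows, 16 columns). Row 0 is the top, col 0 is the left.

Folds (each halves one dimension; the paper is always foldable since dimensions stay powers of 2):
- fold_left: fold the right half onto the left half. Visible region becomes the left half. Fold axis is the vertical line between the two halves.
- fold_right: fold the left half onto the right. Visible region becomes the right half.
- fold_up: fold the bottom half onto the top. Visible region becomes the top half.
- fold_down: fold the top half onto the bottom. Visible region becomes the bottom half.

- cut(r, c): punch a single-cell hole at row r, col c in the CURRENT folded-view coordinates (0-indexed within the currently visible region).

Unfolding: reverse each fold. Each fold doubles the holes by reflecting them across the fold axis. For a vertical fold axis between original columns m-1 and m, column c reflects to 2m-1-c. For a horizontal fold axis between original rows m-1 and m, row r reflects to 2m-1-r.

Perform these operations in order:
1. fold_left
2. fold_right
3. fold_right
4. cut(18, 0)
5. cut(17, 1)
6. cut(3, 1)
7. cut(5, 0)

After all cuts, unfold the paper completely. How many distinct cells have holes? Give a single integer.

Op 1 fold_left: fold axis v@8; visible region now rows[0,32) x cols[0,8) = 32x8
Op 2 fold_right: fold axis v@4; visible region now rows[0,32) x cols[4,8) = 32x4
Op 3 fold_right: fold axis v@6; visible region now rows[0,32) x cols[6,8) = 32x2
Op 4 cut(18, 0): punch at orig (18,6); cuts so far [(18, 6)]; region rows[0,32) x cols[6,8) = 32x2
Op 5 cut(17, 1): punch at orig (17,7); cuts so far [(17, 7), (18, 6)]; region rows[0,32) x cols[6,8) = 32x2
Op 6 cut(3, 1): punch at orig (3,7); cuts so far [(3, 7), (17, 7), (18, 6)]; region rows[0,32) x cols[6,8) = 32x2
Op 7 cut(5, 0): punch at orig (5,6); cuts so far [(3, 7), (5, 6), (17, 7), (18, 6)]; region rows[0,32) x cols[6,8) = 32x2
Unfold 1 (reflect across v@6): 8 holes -> [(3, 4), (3, 7), (5, 5), (5, 6), (17, 4), (17, 7), (18, 5), (18, 6)]
Unfold 2 (reflect across v@4): 16 holes -> [(3, 0), (3, 3), (3, 4), (3, 7), (5, 1), (5, 2), (5, 5), (5, 6), (17, 0), (17, 3), (17, 4), (17, 7), (18, 1), (18, 2), (18, 5), (18, 6)]
Unfold 3 (reflect across v@8): 32 holes -> [(3, 0), (3, 3), (3, 4), (3, 7), (3, 8), (3, 11), (3, 12), (3, 15), (5, 1), (5, 2), (5, 5), (5, 6), (5, 9), (5, 10), (5, 13), (5, 14), (17, 0), (17, 3), (17, 4), (17, 7), (17, 8), (17, 11), (17, 12), (17, 15), (18, 1), (18, 2), (18, 5), (18, 6), (18, 9), (18, 10), (18, 13), (18, 14)]

Answer: 32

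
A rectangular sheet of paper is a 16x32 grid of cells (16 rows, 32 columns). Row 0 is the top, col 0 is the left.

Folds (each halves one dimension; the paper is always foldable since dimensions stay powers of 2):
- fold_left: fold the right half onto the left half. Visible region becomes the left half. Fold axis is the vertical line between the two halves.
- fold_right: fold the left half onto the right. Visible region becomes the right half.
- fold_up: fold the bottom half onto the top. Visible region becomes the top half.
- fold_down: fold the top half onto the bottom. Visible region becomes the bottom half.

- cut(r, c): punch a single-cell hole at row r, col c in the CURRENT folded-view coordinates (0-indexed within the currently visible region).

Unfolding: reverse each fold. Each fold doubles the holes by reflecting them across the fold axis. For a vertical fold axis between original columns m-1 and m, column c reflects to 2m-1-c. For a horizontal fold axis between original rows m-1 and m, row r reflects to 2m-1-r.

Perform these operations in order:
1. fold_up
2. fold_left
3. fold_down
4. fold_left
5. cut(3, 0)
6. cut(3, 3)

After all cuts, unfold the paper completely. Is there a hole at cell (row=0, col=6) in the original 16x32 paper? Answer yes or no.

Op 1 fold_up: fold axis h@8; visible region now rows[0,8) x cols[0,32) = 8x32
Op 2 fold_left: fold axis v@16; visible region now rows[0,8) x cols[0,16) = 8x16
Op 3 fold_down: fold axis h@4; visible region now rows[4,8) x cols[0,16) = 4x16
Op 4 fold_left: fold axis v@8; visible region now rows[4,8) x cols[0,8) = 4x8
Op 5 cut(3, 0): punch at orig (7,0); cuts so far [(7, 0)]; region rows[4,8) x cols[0,8) = 4x8
Op 6 cut(3, 3): punch at orig (7,3); cuts so far [(7, 0), (7, 3)]; region rows[4,8) x cols[0,8) = 4x8
Unfold 1 (reflect across v@8): 4 holes -> [(7, 0), (7, 3), (7, 12), (7, 15)]
Unfold 2 (reflect across h@4): 8 holes -> [(0, 0), (0, 3), (0, 12), (0, 15), (7, 0), (7, 3), (7, 12), (7, 15)]
Unfold 3 (reflect across v@16): 16 holes -> [(0, 0), (0, 3), (0, 12), (0, 15), (0, 16), (0, 19), (0, 28), (0, 31), (7, 0), (7, 3), (7, 12), (7, 15), (7, 16), (7, 19), (7, 28), (7, 31)]
Unfold 4 (reflect across h@8): 32 holes -> [(0, 0), (0, 3), (0, 12), (0, 15), (0, 16), (0, 19), (0, 28), (0, 31), (7, 0), (7, 3), (7, 12), (7, 15), (7, 16), (7, 19), (7, 28), (7, 31), (8, 0), (8, 3), (8, 12), (8, 15), (8, 16), (8, 19), (8, 28), (8, 31), (15, 0), (15, 3), (15, 12), (15, 15), (15, 16), (15, 19), (15, 28), (15, 31)]
Holes: [(0, 0), (0, 3), (0, 12), (0, 15), (0, 16), (0, 19), (0, 28), (0, 31), (7, 0), (7, 3), (7, 12), (7, 15), (7, 16), (7, 19), (7, 28), (7, 31), (8, 0), (8, 3), (8, 12), (8, 15), (8, 16), (8, 19), (8, 28), (8, 31), (15, 0), (15, 3), (15, 12), (15, 15), (15, 16), (15, 19), (15, 28), (15, 31)]

Answer: no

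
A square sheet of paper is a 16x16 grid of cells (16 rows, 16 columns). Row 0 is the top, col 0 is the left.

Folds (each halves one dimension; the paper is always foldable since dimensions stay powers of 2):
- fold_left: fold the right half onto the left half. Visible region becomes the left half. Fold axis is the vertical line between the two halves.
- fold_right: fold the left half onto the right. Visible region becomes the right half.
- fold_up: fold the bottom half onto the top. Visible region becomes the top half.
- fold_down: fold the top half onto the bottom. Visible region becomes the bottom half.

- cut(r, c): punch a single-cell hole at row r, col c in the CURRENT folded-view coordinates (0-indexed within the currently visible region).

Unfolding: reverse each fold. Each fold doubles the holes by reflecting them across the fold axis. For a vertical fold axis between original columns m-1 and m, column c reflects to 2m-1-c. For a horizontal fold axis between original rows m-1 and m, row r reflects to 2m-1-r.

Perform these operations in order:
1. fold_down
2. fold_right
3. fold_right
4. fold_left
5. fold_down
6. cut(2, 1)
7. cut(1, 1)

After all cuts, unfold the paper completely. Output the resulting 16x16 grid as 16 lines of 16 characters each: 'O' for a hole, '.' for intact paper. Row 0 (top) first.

Answer: ................
.OO..OO..OO..OO.
.OO..OO..OO..OO.
................
................
.OO..OO..OO..OO.
.OO..OO..OO..OO.
................
................
.OO..OO..OO..OO.
.OO..OO..OO..OO.
................
................
.OO..OO..OO..OO.
.OO..OO..OO..OO.
................

Derivation:
Op 1 fold_down: fold axis h@8; visible region now rows[8,16) x cols[0,16) = 8x16
Op 2 fold_right: fold axis v@8; visible region now rows[8,16) x cols[8,16) = 8x8
Op 3 fold_right: fold axis v@12; visible region now rows[8,16) x cols[12,16) = 8x4
Op 4 fold_left: fold axis v@14; visible region now rows[8,16) x cols[12,14) = 8x2
Op 5 fold_down: fold axis h@12; visible region now rows[12,16) x cols[12,14) = 4x2
Op 6 cut(2, 1): punch at orig (14,13); cuts so far [(14, 13)]; region rows[12,16) x cols[12,14) = 4x2
Op 7 cut(1, 1): punch at orig (13,13); cuts so far [(13, 13), (14, 13)]; region rows[12,16) x cols[12,14) = 4x2
Unfold 1 (reflect across h@12): 4 holes -> [(9, 13), (10, 13), (13, 13), (14, 13)]
Unfold 2 (reflect across v@14): 8 holes -> [(9, 13), (9, 14), (10, 13), (10, 14), (13, 13), (13, 14), (14, 13), (14, 14)]
Unfold 3 (reflect across v@12): 16 holes -> [(9, 9), (9, 10), (9, 13), (9, 14), (10, 9), (10, 10), (10, 13), (10, 14), (13, 9), (13, 10), (13, 13), (13, 14), (14, 9), (14, 10), (14, 13), (14, 14)]
Unfold 4 (reflect across v@8): 32 holes -> [(9, 1), (9, 2), (9, 5), (9, 6), (9, 9), (9, 10), (9, 13), (9, 14), (10, 1), (10, 2), (10, 5), (10, 6), (10, 9), (10, 10), (10, 13), (10, 14), (13, 1), (13, 2), (13, 5), (13, 6), (13, 9), (13, 10), (13, 13), (13, 14), (14, 1), (14, 2), (14, 5), (14, 6), (14, 9), (14, 10), (14, 13), (14, 14)]
Unfold 5 (reflect across h@8): 64 holes -> [(1, 1), (1, 2), (1, 5), (1, 6), (1, 9), (1, 10), (1, 13), (1, 14), (2, 1), (2, 2), (2, 5), (2, 6), (2, 9), (2, 10), (2, 13), (2, 14), (5, 1), (5, 2), (5, 5), (5, 6), (5, 9), (5, 10), (5, 13), (5, 14), (6, 1), (6, 2), (6, 5), (6, 6), (6, 9), (6, 10), (6, 13), (6, 14), (9, 1), (9, 2), (9, 5), (9, 6), (9, 9), (9, 10), (9, 13), (9, 14), (10, 1), (10, 2), (10, 5), (10, 6), (10, 9), (10, 10), (10, 13), (10, 14), (13, 1), (13, 2), (13, 5), (13, 6), (13, 9), (13, 10), (13, 13), (13, 14), (14, 1), (14, 2), (14, 5), (14, 6), (14, 9), (14, 10), (14, 13), (14, 14)]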